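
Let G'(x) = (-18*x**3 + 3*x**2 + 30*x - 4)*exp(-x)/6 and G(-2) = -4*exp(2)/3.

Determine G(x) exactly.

G'(x) has the shape u'v + uv' for u = 3*x**3 + 17*x**2/2 + 12*x + 38/3 and v = exp(-x) — it is the derivative of the product u*v.
A general antiderivative is (18*x**3 + 51*x**2 + 72*x + 76)*exp(-x)/6 + C.
The condition gives C = -4*exp(2)/3 - (-4*exp(2)/3) = 0.
So G(x) = (18*x**3 + 51*x**2 + 72*x + 76)*exp(-x)/6.
Check: d/dx[(18*x**3 + 51*x**2 + 72*x + 76)*exp(-x)/6] = (-18*x**3 + 3*x**2 + 30*x - 4)*exp(-x)/6 = G'(x).

G(x) = (18*x**3 + 51*x**2 + 72*x + 76)*exp(-x)/6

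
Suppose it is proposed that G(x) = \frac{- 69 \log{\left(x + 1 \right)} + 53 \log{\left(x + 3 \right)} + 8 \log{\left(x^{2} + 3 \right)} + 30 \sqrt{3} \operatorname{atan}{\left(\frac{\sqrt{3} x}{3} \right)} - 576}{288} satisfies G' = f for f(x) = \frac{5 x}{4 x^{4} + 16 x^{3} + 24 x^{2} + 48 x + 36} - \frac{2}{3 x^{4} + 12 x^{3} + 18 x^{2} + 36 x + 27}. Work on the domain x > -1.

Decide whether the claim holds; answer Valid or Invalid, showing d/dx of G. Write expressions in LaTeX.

d/dx[G] = \frac{15 x - 8}{12 x^{4} + 48 x^{3} + 72 x^{2} + 144 x + 108}
This equals f(x) exactly, so the claim holds.

Valid - differentiating G returns exactly f.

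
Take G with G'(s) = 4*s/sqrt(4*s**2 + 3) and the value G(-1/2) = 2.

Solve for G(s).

G'(s) matches the chain-rule pattern g'(h)*h' with inner function h(s) = 4*s**2 + 3; substituting u = h(s) collapses the integral.
A general antiderivative is sqrt(4*s**2 + 3) + C.
The condition gives C = 2 - (2) = 0.
So G(s) = sqrt(4*s**2 + 3).
Check: d/ds[sqrt(4*s**2 + 3)] = 4*s/sqrt(4*s**2 + 3) = G'(s).

G(s) = sqrt(4*s**2 + 3)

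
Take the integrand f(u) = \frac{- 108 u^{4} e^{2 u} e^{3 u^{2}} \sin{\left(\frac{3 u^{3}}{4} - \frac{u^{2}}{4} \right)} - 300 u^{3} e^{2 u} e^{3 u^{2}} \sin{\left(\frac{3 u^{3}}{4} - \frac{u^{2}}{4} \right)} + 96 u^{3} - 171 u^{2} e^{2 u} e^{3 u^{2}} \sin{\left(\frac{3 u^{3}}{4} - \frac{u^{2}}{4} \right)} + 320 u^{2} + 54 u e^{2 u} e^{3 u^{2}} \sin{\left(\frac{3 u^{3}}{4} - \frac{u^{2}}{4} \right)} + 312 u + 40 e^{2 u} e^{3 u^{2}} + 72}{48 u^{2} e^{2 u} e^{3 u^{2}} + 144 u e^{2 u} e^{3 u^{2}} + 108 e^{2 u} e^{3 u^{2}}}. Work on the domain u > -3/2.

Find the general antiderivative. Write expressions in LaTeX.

F(u) = \cos{\left(\frac{3 u^{3}}{4} - \frac{u^{2}}{4} \right)} - \frac{e^{- 2 u} e^{- 3 u^{2}}}{3} - \frac{5}{6 u + 9} + C

A candidate is checked by its d/du: the result must match f(u).
Check: d/du[\cos{\left(\frac{3 u^{3}}{4} - \frac{u^{2}}{4} \right)} - \frac{e^{- 2 u} e^{- 3 u^{2}}}{3} - \frac{5}{6 u + 9}] = \frac{- 108 u^{4} e^{2 u} e^{3 u^{2}} \sin{\left(\frac{3 u^{3}}{4} - \frac{u^{2}}{4} \right)} - 300 u^{3} e^{2 u} e^{3 u^{2}} \sin{\left(\frac{3 u^{3}}{4} - \frac{u^{2}}{4} \right)} + 96 u^{3} - 171 u^{2} e^{2 u} e^{3 u^{2}} \sin{\left(\frac{3 u^{3}}{4} - \frac{u^{2}}{4} \right)} + 320 u^{2} + 54 u e^{2 u} e^{3 u^{2}} \sin{\left(\frac{3 u^{3}}{4} - \frac{u^{2}}{4} \right)} + 312 u + 40 e^{2 u} e^{3 u^{2}} + 72}{48 u^{2} e^{2 u} e^{3 u^{2}} + 144 u e^{2 u} e^{3 u^{2}} + 108 e^{2 u} e^{3 u^{2}}} = f(u).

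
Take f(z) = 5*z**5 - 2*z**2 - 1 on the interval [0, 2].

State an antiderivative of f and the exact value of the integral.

Integrate term by term and add the pieces.
F(z) = z*(5*z**5 - 4*z**2 - 6)/6 is an antiderivative of f.
Check: d/dz[z*(5*z**5 - 4*z**2 - 6)/6] = 5*z**5 - 2*z**2 - 1 = f(z).
F(2) = 46; F(0) = 0.
Integral = F(2) - F(0) = 46.

Antiderivative: F(z) = z*(5*z**5 - 4*z**2 - 6)/6; value = 46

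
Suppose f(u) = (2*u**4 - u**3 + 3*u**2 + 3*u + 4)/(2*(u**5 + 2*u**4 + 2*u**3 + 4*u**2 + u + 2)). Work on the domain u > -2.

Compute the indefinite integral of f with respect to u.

Any candidate F(u) must reproduce f(u) exactly when differentiated.
Check: d/du[(4*u**2*log(u/2 + 1) + 2*u + 4*log(u/2 + 1) - 1)/(4*(u**2 + 1))] = (2*u**4 - u**3 + 3*u**2 + 3*u + 4)/(2*u**5 + 4*u**4 + 4*u**3 + 8*u**2 + 2*u + 4), which equals f(u).

F(u) = (4*u**2*log(u/2 + 1) + 2*u + 4*log(u/2 + 1) - 1)/(4*(u**2 + 1)) + C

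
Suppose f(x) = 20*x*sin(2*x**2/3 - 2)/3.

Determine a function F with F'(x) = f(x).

An antiderivative is F(x) = -5*cos(2*x**2/3 - 2).

The substitution u = 2*x**2/3 - 2 works: f is exactly (dF/du)*(du/dx) for that inner function.
Check: d/dx[-5*cos(2*x**2/3 - 2)] = 20*x*sin(2*x**2/3 - 2)/3 = f(x).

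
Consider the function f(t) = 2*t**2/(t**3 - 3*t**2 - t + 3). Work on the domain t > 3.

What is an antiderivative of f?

An antiderivative is F(t) = (9*log(t - 3) - 2*log(t - 1) + log(t + 1))/4.

The denominator factors as (t - 3)*(t - 1)*(t + 1); partial fractions split f into directly integrable pieces: 1/(4*(t + 1)) - 1/(2*(t - 1)) + 9/(4*(t - 3)).
Check: d/dt[(9*log(t - 3) - 2*log(t - 1) + log(t + 1))/4] = 2*t**2/(t**3 - 3*t**2 - t + 3) = f(t).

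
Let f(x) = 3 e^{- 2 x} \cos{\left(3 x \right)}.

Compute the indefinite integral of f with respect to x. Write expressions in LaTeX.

F(x) = \frac{3 \left(3 \sin{\left(3 x \right)} - 2 \cos{\left(3 x \right)}\right) e^{- 2 x}}{13} + C

Whatever form F(x) takes, F'(x) = f(x) is non-negotiable.
Check: d/dx[\frac{3 \left(3 \sin{\left(3 x \right)} - 2 \cos{\left(3 x \right)}\right) e^{- 2 x}}{13}] = 3 e^{- 2 x} \cos{\left(3 x \right)} = f(x).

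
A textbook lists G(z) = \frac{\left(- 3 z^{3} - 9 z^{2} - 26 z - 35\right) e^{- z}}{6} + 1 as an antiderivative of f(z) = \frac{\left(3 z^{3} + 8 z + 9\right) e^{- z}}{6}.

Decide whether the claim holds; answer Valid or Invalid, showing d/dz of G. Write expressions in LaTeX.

d/dz[G] = \frac{\left(3 z^{3} + 8 z + 9\right) e^{- z}}{6}
This equals f(z) exactly, so the claim holds.

Valid - differentiating G returns exactly f.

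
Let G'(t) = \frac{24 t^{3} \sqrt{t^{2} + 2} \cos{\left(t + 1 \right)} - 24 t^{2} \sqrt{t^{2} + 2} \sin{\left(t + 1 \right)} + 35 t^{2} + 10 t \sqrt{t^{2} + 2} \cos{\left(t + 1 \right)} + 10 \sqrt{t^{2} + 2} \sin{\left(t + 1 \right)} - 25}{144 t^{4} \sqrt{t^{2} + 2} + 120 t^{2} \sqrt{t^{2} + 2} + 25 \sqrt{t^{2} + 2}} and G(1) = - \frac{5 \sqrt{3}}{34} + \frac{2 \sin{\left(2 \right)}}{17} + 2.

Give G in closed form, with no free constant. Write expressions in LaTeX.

Check a candidate G(t) by differentiating: d/dt[G] must match the given G'(t).
A general antiderivative is - \frac{t \left(\frac{5 \sqrt{t^{2} + 2}}{3} - \frac{4 \sin{\left(t + 1 \right)}}{3}\right)}{2 \left(4 t^{2} + \frac{5}{3}\right)} + C.
The condition gives C = - \frac{5 \sqrt{3}}{34} + \frac{2 \sin{\left(2 \right)}}{17} + 2 - (- \frac{5 \sqrt{3}}{34} + \frac{2 \sin{\left(2 \right)}}{17}) = 2.
So G(t) = - \frac{5 t \sqrt{t^{2} + 2}}{24 t^{2} + 10} + \frac{4 t \sin{\left(t + 1 \right)}}{24 t^{2} + 10} + 2.
Check: d/dt[- \frac{5 t \sqrt{t^{2} + 2}}{24 t^{2} + 10} + \frac{4 t \sin{\left(t + 1 \right)}}{24 t^{2} + 10} + 2] = \frac{24 t^{3} \sqrt{t^{2} + 2} \cos{\left(t + 1 \right)} - 24 t^{2} \sqrt{t^{2} + 2} \sin{\left(t + 1 \right)} + 35 t^{2} + 10 t \sqrt{t^{2} + 2} \cos{\left(t + 1 \right)} + 10 \sqrt{t^{2} + 2} \sin{\left(t + 1 \right)} - 25}{144 t^{4} \sqrt{t^{2} + 2} + 120 t^{2} \sqrt{t^{2} + 2} + 25 \sqrt{t^{2} + 2}} = G'(t).

G(t) = - \frac{5 t \sqrt{t^{2} + 2}}{24 t^{2} + 10} + \frac{4 t \sin{\left(t + 1 \right)}}{24 t^{2} + 10} + 2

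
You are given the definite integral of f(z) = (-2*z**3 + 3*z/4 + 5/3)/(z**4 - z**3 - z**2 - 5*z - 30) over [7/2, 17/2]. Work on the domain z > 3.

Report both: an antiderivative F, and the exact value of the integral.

Factor the denominator (12*(z - 3)*(z + 2)*(z**2 + 5)) and decompose: f = -(1399*z + 865)/(1512*(z**2 + 5)) - 97/(270*(z + 2)) - 601/(840*(z - 3)); each piece integrates to a log, atan, or power term.
F(z) = (-10818*log(z - 3) - 5432*log(z + 2) - 6995*log(z**2 + 5) - 1730*sqrt(5)*atan(sqrt(5)*z/5))/15120 is an antiderivative of f.
Check: d/dz[(-10818*log(z - 3) - 5432*log(z + 2) - 6995*log(z**2 + 5) - 1730*sqrt(5)*atan(sqrt(5)*z/5))/15120] = (-24*z**3 + 9*z + 20)/(12*z**4 - 12*z**3 - 12*z**2 - 60*z - 360), which equals f(z).
F(17/2) = -1399*log(309/4)/3024 - 601*log(11/2)/840 - 97*log(21/2)/270 - 173*sqrt(5)*atan(17*sqrt(5)/10)/1512; F(7/2) = -1399*log(69/4)/3024 - 97*log(11/2)/270 - 173*sqrt(5)*atan(7*sqrt(5)/10)/1512 + 601*log(2)/840.
Integral = F(17/2) - F(7/2) = -1399*log(309/4)/3024 - 97*log(21/2)/270 - 2693*log(11/2)/7560 - 601*log(2)/840 - 173*sqrt(5)*atan(17*sqrt(5)/10)/1512 + 173*sqrt(5)*atan(7*sqrt(5)/10)/1512 + 1399*log(69/4)/3024.

Antiderivative: F(z) = (-10818*log(z - 3) - 5432*log(z + 2) - 6995*log(z**2 + 5) - 1730*sqrt(5)*atan(sqrt(5)*z/5))/15120; value = -1399*log(309/4)/3024 - 97*log(21/2)/270 - 2693*log(11/2)/7560 - 601*log(2)/840 - 173*sqrt(5)*atan(17*sqrt(5)/10)/1512 + 173*sqrt(5)*atan(7*sqrt(5)/10)/1512 + 1399*log(69/4)/3024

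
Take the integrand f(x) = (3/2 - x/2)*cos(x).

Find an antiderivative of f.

Whatever form F(x) takes, F'(x) = f(x) is non-negotiable.
Check: d/dx[-x*sin(x)/2 + 3*sin(x)/2 - cos(x)/2] = -x*cos(x)/2 + 3*cos(x)/2, which equals f(x).

An antiderivative is F(x) = -x*sin(x)/2 + 3*sin(x)/2 - cos(x)/2.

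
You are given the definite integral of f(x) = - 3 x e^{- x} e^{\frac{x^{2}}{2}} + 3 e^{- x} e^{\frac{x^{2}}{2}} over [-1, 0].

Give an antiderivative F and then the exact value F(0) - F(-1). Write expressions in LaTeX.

The substitution u = \frac{x^{2}}{2} - x works: f is exactly (dF/du)*(du/dx) for that inner function.
F(x) = - 3 e^{- x} e^{\frac{x^{2}}{2}} is an antiderivative of f.
Check: d/dx[- 3 e^{- x} e^{\frac{x^{2}}{2}}] = \left(- 3 x e^{\frac{x^{2}}{2}} + 3 e^{\frac{x^{2}}{2}}\right) e^{- x}, which equals f(x).
F(0) = -3; F(-1) = - 3 e^{\frac{3}{2}}.
Integral = F(0) - F(-1) = -3 + 3 e^{\frac{3}{2}}.

Antiderivative: F(x) = - 3 e^{- x} e^{\frac{x^{2}}{2}}; value = -3 + 3 e^{\frac{3}{2}}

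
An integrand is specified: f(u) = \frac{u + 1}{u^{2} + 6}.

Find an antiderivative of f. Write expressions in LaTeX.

Any candidate F(u) must reproduce f(u) exactly when differentiated.
Check: d/du[\frac{\log{\left(u^{2} + 6 \right)}}{2} + \frac{\sqrt{6} \operatorname{atan}{\left(\frac{\sqrt{6} u}{6} \right)}}{6}] = \frac{u + 1}{u^{2} + 6} = f(u).

An antiderivative is F(u) = \frac{\log{\left(u^{2} + 6 \right)}}{2} + \frac{\sqrt{6} \operatorname{atan}{\left(\frac{\sqrt{6} u}{6} \right)}}{6}.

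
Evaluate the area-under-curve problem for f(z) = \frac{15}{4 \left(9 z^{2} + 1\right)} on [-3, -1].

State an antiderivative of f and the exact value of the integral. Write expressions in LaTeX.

Antiderivative: F(z) = \frac{5 \operatorname{atan}{\left(3 z \right)}}{4}; value = - \frac{5 \operatorname{atan}{\left(3 \right)}}{4} + \frac{5 \operatorname{atan}{\left(9 \right)}}{4}

Since d/dz undoes antidifferentiation here, F'(z) = f(z) is required of F(z).
F(z) = \frac{5 \operatorname{atan}{\left(3 z \right)}}{4} is an antiderivative of f.
Check: d/dz[\frac{5 \operatorname{atan}{\left(3 z \right)}}{4}] = \frac{15}{36 z^{2} + 4}, which equals f(z).
F(-1) = - \frac{5 \operatorname{atan}{\left(3 \right)}}{4}; F(-3) = - \frac{5 \operatorname{atan}{\left(9 \right)}}{4}.
Integral = F(-1) - F(-3) = - \frac{5 \operatorname{atan}{\left(3 \right)}}{4} + \frac{5 \operatorname{atan}{\left(9 \right)}}{4}.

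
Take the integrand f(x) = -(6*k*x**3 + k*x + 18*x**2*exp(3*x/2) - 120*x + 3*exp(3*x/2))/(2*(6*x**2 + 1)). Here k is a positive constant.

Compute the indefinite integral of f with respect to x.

F(x) = -(k*x**2 + 4*exp(3*x/2) - 20*log(3*x**2 + 1/2))/4 + C

Recover f(x) by differentiating a candidate F(x); any mismatch rules it out.
Check: d/dx[-(k*x**2 + 4*exp(3*x/2) - 20*log(3*x**2 + 1/2))/4] = (-6*k*x**3 - k*x - 18*x**2*exp(3*x/2) + 120*x - 3*exp(3*x/2))/(12*x**2 + 2), which equals f(x).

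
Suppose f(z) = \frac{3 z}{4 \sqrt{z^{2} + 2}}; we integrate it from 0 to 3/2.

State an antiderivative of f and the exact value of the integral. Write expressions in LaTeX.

Antiderivative: F(z) = \frac{3 \sqrt{z^{2} + 2}}{4}; value = - \frac{3 \sqrt{2}}{4} + \frac{3 \sqrt{17}}{8}

f matches the chain-rule pattern g'(h)*h' with inner function h(z) = z^{2} + 2; substituting u = h(z) collapses the integral.
F(z) = \frac{3 \sqrt{z^{2} + 2}}{4} is an antiderivative of f.
Check: d/dz[\frac{3 \sqrt{z^{2} + 2}}{4}] = \frac{3 z}{4 \sqrt{z^{2} + 2}} = f(z).
F(3/2) = \frac{3 \sqrt{17}}{8}; F(0) = \frac{3 \sqrt{2}}{4}.
Integral = F(3/2) - F(0) = - \frac{3 \sqrt{2}}{4} + \frac{3 \sqrt{17}}{8}.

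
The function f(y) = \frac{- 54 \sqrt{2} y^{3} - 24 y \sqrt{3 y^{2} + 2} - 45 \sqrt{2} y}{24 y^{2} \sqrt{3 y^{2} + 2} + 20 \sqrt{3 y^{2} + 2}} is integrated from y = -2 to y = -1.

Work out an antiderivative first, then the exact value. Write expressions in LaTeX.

Any candidate F(y) must reproduce f(y) exactly when differentiated.
F(y) = - \frac{3 \sqrt{\frac{3 y^{2}}{2} + 1}}{2} - \frac{\log{\left(2 y^{2} + \frac{5}{3} \right)}}{2} is an antiderivative of f.
Check: d/dy[- \frac{3 \sqrt{\frac{3 y^{2}}{2} + 1}}{2} - \frac{\log{\left(2 y^{2} + \frac{5}{3} \right)}}{2}] = \frac{- 54 \sqrt{2} y^{3} - 24 y \sqrt{3 y^{2} + 2} - 45 \sqrt{2} y}{24 y^{2} \sqrt{3 y^{2} + 2} + 20 \sqrt{3 y^{2} + 2}} = f(y).
F(-1) = - \frac{3 \sqrt{10}}{4} - \frac{\log{\left(\frac{11}{3} \right)}}{2}; F(-2) = - \frac{3 \sqrt{7}}{2} - \frac{\log{\left(\frac{29}{3} \right)}}{2}.
Integral = F(-1) - F(-2) = - \frac{3 \sqrt{10}}{4} - \frac{\log{\left(\frac{11}{3} \right)}}{2} + \frac{\log{\left(\frac{29}{3} \right)}}{2} + \frac{3 \sqrt{7}}{2}.

Antiderivative: F(y) = - \frac{3 \sqrt{\frac{3 y^{2}}{2} + 1}}{2} - \frac{\log{\left(2 y^{2} + \frac{5}{3} \right)}}{2}; value = - \frac{3 \sqrt{10}}{4} - \frac{\log{\left(\frac{11}{3} \right)}}{2} + \frac{\log{\left(\frac{29}{3} \right)}}{2} + \frac{3 \sqrt{7}}{2}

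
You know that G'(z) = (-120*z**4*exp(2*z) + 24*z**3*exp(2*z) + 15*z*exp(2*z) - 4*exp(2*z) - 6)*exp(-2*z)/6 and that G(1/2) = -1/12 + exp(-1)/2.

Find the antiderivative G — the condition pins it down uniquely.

G(z) = (-48*z**5*exp(2*z) + 12*z**4*exp(2*z) + 15*z**2*exp(2*z) - 8*z*exp(2*z) + 6)*exp(-2*z)/12

For G(z) to be correct, d/dz[G] must agree with the stated G'(z) identically.
A general antiderivative is -4*z**5 + z**4 + 5*z**2/4 - 2*z/3 + exp(-2*z)/2 + C.
The condition gives C = -1/12 + exp(-1)/2 - (-1/12 + exp(-1)/2) = 0.
So G(z) = (-48*z**5*exp(2*z) + 12*z**4*exp(2*z) + 15*z**2*exp(2*z) - 8*z*exp(2*z) + 6)*exp(-2*z)/12.
Check: d/dz[(-48*z**5*exp(2*z) + 12*z**4*exp(2*z) + 15*z**2*exp(2*z) - 8*z*exp(2*z) + 6)*exp(-2*z)/12] = (-120*z**4*exp(2*z) + 24*z**3*exp(2*z) + 15*z*exp(2*z) - 4*exp(2*z) - 6)*exp(-2*z)/6 = G'(z).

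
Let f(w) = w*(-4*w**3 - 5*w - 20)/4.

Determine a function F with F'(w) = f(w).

An antiderivative F(w) passes only if d/dw[F] lands on f(w) exactly.
Check: d/dw[-w**5/5 - 5*w**3/12 - 5*w**2/2] = -w**4 - 5*w**2/4 - 5*w, which equals f(w).

An antiderivative is F(w) = -w**5/5 - 5*w**3/12 - 5*w**2/2.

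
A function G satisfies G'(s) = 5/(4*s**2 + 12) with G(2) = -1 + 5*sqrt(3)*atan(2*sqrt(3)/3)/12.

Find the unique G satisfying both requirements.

Since d/ds undoes antidifferentiation here, G(s) must give back the stated G'(s).
A general antiderivative is 5*sqrt(3)*atan(sqrt(3)*s/3)/12 + C.
The condition gives C = -1 + 5*sqrt(3)*atan(2*sqrt(3)/3)/12 - (5*sqrt(3)*atan(2*sqrt(3)/3)/12) = -1.
So G(s) = (5*sqrt(3)*atan(sqrt(3)*s/3) - 12)/12.
Check: d/ds[(5*sqrt(3)*atan(sqrt(3)*s/3) - 12)/12] = 5/(4*s**2 + 12) = G'(s).

G(s) = (5*sqrt(3)*atan(sqrt(3)*s/3) - 12)/12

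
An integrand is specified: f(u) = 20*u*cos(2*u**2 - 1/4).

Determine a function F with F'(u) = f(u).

f matches the chain-rule pattern g'(h)*h' with inner function h(u) = 2*u**2 - 1/4; substituting w = h(u) collapses the integral.
Check: d/du[5*sin(2*u**2 - 1/4)] = 20*u*cos(2*u**2 - 1/4) = f(u).

An antiderivative is F(u) = 5*sin(2*u**2 - 1/4).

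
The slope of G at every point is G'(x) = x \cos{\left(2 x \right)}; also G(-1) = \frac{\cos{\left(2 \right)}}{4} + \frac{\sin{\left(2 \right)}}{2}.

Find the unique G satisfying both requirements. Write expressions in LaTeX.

Any candidate G(x) must reproduce the stated G'(x) exactly.
A general antiderivative is \frac{x \sin{\left(2 x \right)}}{2} + \frac{\cos{\left(2 x \right)}}{4} + C.
The condition gives C = \frac{\cos{\left(2 \right)}}{4} + \frac{\sin{\left(2 \right)}}{2} - (\frac{\cos{\left(2 \right)}}{4} + \frac{\sin{\left(2 \right)}}{2}) = 0.
So G(x) = \frac{x \sin{\left(2 x \right)}}{2} + \frac{\cos{\left(2 x \right)}}{4}.
Check: d/dx[\frac{x \sin{\left(2 x \right)}}{2} + \frac{\cos{\left(2 x \right)}}{4}] = x \cos{\left(2 x \right)} = G'(x).

G(x) = \frac{x \sin{\left(2 x \right)}}{2} + \frac{\cos{\left(2 x \right)}}{4}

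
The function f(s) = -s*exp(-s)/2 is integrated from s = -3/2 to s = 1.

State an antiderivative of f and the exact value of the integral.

f has the shape u'v + uv' for u = s/2 + 1/2 and v = exp(-s) — it is the derivative of the product u*v.
F(s) = s*exp(-s)/2 + exp(-s)/2 is an antiderivative of f.
Check: d/ds[s*exp(-s)/2 + exp(-s)/2] = -s*exp(-s)/2 = f(s).
F(1) = exp(-1); F(-3/2) = -exp(3/2)/4.
Integral = F(1) - F(-3/2) = exp(-1) + exp(3/2)/4.

Antiderivative: F(s) = s*exp(-s)/2 + exp(-s)/2; value = exp(-1) + exp(3/2)/4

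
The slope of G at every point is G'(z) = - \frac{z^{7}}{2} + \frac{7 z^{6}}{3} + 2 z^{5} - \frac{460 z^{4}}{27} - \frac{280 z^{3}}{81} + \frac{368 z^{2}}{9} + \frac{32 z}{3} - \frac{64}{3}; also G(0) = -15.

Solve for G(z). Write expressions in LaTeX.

G(z) = - \frac{z^{8}}{16} + \frac{z^{7}}{3} + \frac{z^{6}}{3} - \frac{92 z^{5}}{27} - \frac{70 z^{4}}{81} + \frac{368 z^{3}}{27} + \frac{16 z^{2}}{3} - \frac{64 z}{3} - 15

The substitution u = - \frac{z^{2}}{2} + \frac{2 z}{3} + 2 works: G'(z) is exactly (dG/du)*(du/dz) for that inner function.
A general antiderivative is - \left(- \frac{z^{2}}{2} + \frac{2 z}{3} + 2\right)^{4} + C.
The condition gives C = -15 - (-16) = 1.
So G(z) = - \frac{z^{8}}{16} + \frac{z^{7}}{3} + \frac{z^{6}}{3} - \frac{92 z^{5}}{27} - \frac{70 z^{4}}{81} + \frac{368 z^{3}}{27} + \frac{16 z^{2}}{3} - \frac{64 z}{3} - 15.
Check: d/dz[- \frac{z^{8}}{16} + \frac{z^{7}}{3} + \frac{z^{6}}{3} - \frac{92 z^{5}}{27} - \frac{70 z^{4}}{81} + \frac{368 z^{3}}{27} + \frac{16 z^{2}}{3} - \frac{64 z}{3} - 15] = - \frac{z^{7}}{2} + \frac{7 z^{6}}{3} + 2 z^{5} - \frac{460 z^{4}}{27} - \frac{280 z^{3}}{81} + \frac{368 z^{2}}{9} + \frac{32 z}{3} - \frac{64}{3} = G'(z).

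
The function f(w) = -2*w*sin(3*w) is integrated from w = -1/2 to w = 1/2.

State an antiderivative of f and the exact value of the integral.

Antiderivative: F(w) = 2*w*cos(3*w)/3 - 2*sin(3*w)/9; value = -4*sin(3/2)/9 + 2*cos(3/2)/3

A first test for any F(w): its w-derivative must equal f(w) identically.
F(w) = 2*w*cos(3*w)/3 - 2*sin(3*w)/9 is an antiderivative of f.
Check: d/dw[2*w*cos(3*w)/3 - 2*sin(3*w)/9] = -2*w*sin(3*w) = f(w).
F(1/2) = -2*sin(3/2)/9 + cos(3/2)/3; F(-1/2) = -cos(3/2)/3 + 2*sin(3/2)/9.
Integral = F(1/2) - F(-1/2) = -4*sin(3/2)/9 + 2*cos(3/2)/3.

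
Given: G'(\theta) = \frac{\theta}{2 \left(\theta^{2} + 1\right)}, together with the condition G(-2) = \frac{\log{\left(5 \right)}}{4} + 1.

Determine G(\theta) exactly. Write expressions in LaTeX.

G(\theta) = \frac{\log{\left(\theta^{2} + 1 \right)}}{4} + 1

The substitution u = \theta^{2} + 1 works: G'(\theta) is exactly (dG/du)*(du/d\theta) for that inner function.
A general antiderivative is \frac{\log{\left(\theta^{2} + 1 \right)}}{4} + C.
The condition gives C = \frac{\log{\left(5 \right)}}{4} + 1 - (\frac{\log{\left(5 \right)}}{4}) = 1.
So G(\theta) = \frac{\log{\left(\theta^{2} + 1 \right)}}{4} + 1.
Check: d/d\theta[\frac{\log{\left(\theta^{2} + 1 \right)}}{4} + 1] = \frac{\theta}{2 \theta^{2} + 2}, which equals G'(\theta).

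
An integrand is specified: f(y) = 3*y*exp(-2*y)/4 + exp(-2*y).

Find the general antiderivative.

f has the shape u'v + uv' for u = -3*y/8 - 11/16 and v = exp(-2*y) — it is the derivative of the product u*v.
Check: d/dy[-3*y*exp(-2*y)/8 - 11*exp(-2*y)/16] = (3*y + 4)*exp(-2*y)/4, which equals f(y).

F(y) = -3*y*exp(-2*y)/8 - 11*exp(-2*y)/16 + C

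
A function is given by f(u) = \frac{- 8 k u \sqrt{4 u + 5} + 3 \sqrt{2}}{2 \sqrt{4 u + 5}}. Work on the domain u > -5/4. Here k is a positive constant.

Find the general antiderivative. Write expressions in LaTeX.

F(u) = \frac{\sqrt{2} \left(- 4 \sqrt{2} k u^{2} + 3 \sqrt{4 u + 5}\right)}{4} + C

Whatever form F(u) takes, F'(u) = f(u) is non-negotiable.
Check: d/du[\frac{\sqrt{2} \left(- 4 \sqrt{2} k u^{2} + 3 \sqrt{4 u + 5}\right)}{4}] = \frac{- 8 k u \sqrt{4 u + 5} + 3 \sqrt{2}}{2 \sqrt{4 u + 5}} = f(u).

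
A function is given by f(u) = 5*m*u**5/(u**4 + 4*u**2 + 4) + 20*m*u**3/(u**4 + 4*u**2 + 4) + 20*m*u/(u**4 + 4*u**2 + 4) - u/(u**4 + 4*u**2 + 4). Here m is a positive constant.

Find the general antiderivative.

Integrate term by term and add the pieces.
Check: d/du[5*m*u**2/2 + 3/(6*u**2 + 12)] = (5*m*u**5 + 20*m*u**3 + 20*m*u - u)/(u**4 + 4*u**2 + 4), which equals f(u).

F(u) = 5*m*u**2/2 + 3/(6*u**2 + 12) + C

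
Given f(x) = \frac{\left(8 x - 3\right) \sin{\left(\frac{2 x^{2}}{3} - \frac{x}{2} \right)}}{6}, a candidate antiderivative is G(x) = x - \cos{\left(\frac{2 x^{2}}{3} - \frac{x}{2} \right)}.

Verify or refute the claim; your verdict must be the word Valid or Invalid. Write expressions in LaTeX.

Invalid: d/dx[G] - f = 1, which is not 0.

d/dx[G] = \frac{4 x \sin{\left(\frac{2 x^{2}}{3} - \frac{x}{2} \right)}}{3} - \frac{\sin{\left(\frac{2 x^{2}}{3} - \frac{x}{2} \right)}}{2} + 1
d/dx[G] - f(x) = 1 != 0.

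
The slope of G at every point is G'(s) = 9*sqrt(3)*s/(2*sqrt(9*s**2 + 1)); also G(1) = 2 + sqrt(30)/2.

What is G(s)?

G(s) = sqrt(3)*(3*sqrt(9*s**2 + 1) + 4*sqrt(3))/6

G'(s) matches the chain-rule pattern g'(h)*h' with inner function h(s) = 3*s**2 + 1/3; substituting u = h(s) collapses the integral.
A general antiderivative is 3*sqrt(3*s**2 + 1/3)/2 + C.
The condition gives C = 2 + sqrt(30)/2 - (sqrt(30)/2) = 2.
So G(s) = sqrt(3)*(3*sqrt(9*s**2 + 1) + 4*sqrt(3))/6.
Check: d/ds[sqrt(3)*(3*sqrt(9*s**2 + 1) + 4*sqrt(3))/6] = 9*sqrt(3)*s/(2*sqrt(9*s**2 + 1)) = G'(s).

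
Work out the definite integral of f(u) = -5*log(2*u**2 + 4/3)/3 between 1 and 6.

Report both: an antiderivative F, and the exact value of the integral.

Antiderivative: F(u) = -5*(3*u*log(2*u**2 + 4/3) - 6*u + 2*sqrt(6)*atan(sqrt(6)*u/2))/9; value = -10*log(220/3) - 10*sqrt(6)*atan(3*sqrt(6))/9 + 5*log(10/3)/3 + 10*sqrt(6)*atan(sqrt(6)/2)/9 + 50/3

Since d/du undoes antidifferentiation here, F'(u) = f(u) is required of F(u).
F(u) = -5*(3*u*log(2*u**2 + 4/3) - 6*u + 2*sqrt(6)*atan(sqrt(6)*u/2))/9 is an antiderivative of f.
Check: d/du[-5*(3*u*log(2*u**2 + 4/3) - 6*u + 2*sqrt(6)*atan(sqrt(6)*u/2))/9] = -5*log(u**2 + 2/3)/3 - 5*log(2)/3, which equals f(u).
F(6) = -10*log(220/3) - 10*sqrt(6)*atan(3*sqrt(6))/9 + 20; F(1) = -10*sqrt(6)*atan(sqrt(6)/2)/9 - 5*log(10/3)/3 + 10/3.
Integral = F(6) - F(1) = -10*log(220/3) - 10*sqrt(6)*atan(3*sqrt(6))/9 + 5*log(10/3)/3 + 10*sqrt(6)*atan(sqrt(6)/2)/9 + 50/3.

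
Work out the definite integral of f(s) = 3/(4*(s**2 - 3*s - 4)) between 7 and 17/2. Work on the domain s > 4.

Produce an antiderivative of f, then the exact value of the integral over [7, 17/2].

Antiderivative: F(s) = -3*(-log(s - 4) + log(s + 1))/20; value = -3*log(19/2)/20 - 3*log(3)/20 + 3*log(9/2)/20 + 3*log(8)/20

The denominator factors as 4*(s - 4)*(s + 1); partial fractions split f into directly integrable pieces: -3/(20*(s + 1)) + 3/(20*(s - 4)).
F(s) = -3*(-log(s - 4) + log(s + 1))/20 is an antiderivative of f.
Check: d/ds[-3*(-log(s - 4) + log(s + 1))/20] = 3/(4*s**2 - 12*s - 16), which equals f(s).
F(17/2) = -3*log(19/2)/20 + 3*log(9/2)/20; F(7) = -3*log(8)/20 + 3*log(3)/20.
Integral = F(17/2) - F(7) = -3*log(19/2)/20 - 3*log(3)/20 + 3*log(9/2)/20 + 3*log(8)/20.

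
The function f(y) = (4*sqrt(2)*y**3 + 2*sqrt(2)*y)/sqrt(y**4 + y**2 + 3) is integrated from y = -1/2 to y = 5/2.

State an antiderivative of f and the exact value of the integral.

Antiderivative: F(y) = 2*sqrt(2)*sqrt(y**4 + y**2 + 3); value = -sqrt(106)/2 + sqrt(1546)/2

The substitution u = y**4/2 + y**2/2 + 3/2 works: f is exactly (dF/du)*(du/dy) for that inner function.
F(y) = 2*sqrt(2)*sqrt(y**4 + y**2 + 3) is an antiderivative of f.
Check: d/dy[2*sqrt(2)*sqrt(y**4 + y**2 + 3)] = (4*sqrt(2)*y**3 + 2*sqrt(2)*y)/sqrt(y**4 + y**2 + 3) = f(y).
F(5/2) = sqrt(1546)/2; F(-1/2) = sqrt(106)/2.
Integral = F(5/2) - F(-1/2) = -sqrt(106)/2 + sqrt(1546)/2.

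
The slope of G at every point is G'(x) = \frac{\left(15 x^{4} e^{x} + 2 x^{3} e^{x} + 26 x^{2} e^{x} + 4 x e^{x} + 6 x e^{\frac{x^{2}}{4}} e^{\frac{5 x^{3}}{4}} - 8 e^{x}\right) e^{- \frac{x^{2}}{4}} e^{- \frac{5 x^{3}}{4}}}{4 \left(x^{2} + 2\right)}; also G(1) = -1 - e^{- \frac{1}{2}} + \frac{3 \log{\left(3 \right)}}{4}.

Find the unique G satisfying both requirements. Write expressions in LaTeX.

Differentiate the proposed G(x) back; it has to land on the given G'(x).
A general antiderivative is - e^{- \frac{5 x^{3}}{4} - \frac{x^{2}}{4} + x} + \frac{3 \log{\left(x^{2} + 2 \right)}}{4} + C.
The condition gives C = -1 - e^{- \frac{1}{2}} + \frac{3 \log{\left(3 \right)}}{4} - (- \frac{1}{e^{\frac{1}{2}}} + \frac{3 \log{\left(3 \right)}}{4}) = -1.
So G(x) = - e^{x} e^{- \frac{x^{2}}{4}} e^{- \frac{5 x^{3}}{4}} + \frac{3 \log{\left(x^{2} + 2 \right)}}{4} - 1.
Check: d/dx[- e^{x} e^{- \frac{x^{2}}{4}} e^{- \frac{5 x^{3}}{4}} + \frac{3 \log{\left(x^{2} + 2 \right)}}{4} - 1] = \frac{15 x^{4} e^{x} + 2 x^{3} e^{x} + 26 x^{2} e^{x} + 4 x e^{x} + 6 x e^{\frac{x^{2}}{4}} e^{\frac{5 x^{3}}{4}} - 8 e^{x}}{4 x^{2} e^{\frac{x^{2}}{4}} e^{\frac{5 x^{3}}{4}} + 8 e^{\frac{x^{2}}{4}} e^{\frac{5 x^{3}}{4}}}, which equals G'(x).

G(x) = - e^{x} e^{- \frac{x^{2}}{4}} e^{- \frac{5 x^{3}}{4}} + \frac{3 \log{\left(x^{2} + 2 \right)}}{4} - 1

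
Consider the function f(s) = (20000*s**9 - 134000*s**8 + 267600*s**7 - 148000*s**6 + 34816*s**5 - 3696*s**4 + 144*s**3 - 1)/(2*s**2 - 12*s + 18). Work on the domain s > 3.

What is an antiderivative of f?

An antiderivative is F(s) = 1250*s**8 - 1000*s**7 + 300*s**6 - 40*s**5 + 2*s**4 + 1/(2*s - 6).

A candidate is checked by its d/ds: the result must match f(s).
Check: d/ds[1250*s**8 - 1000*s**7 + 300*s**6 - 40*s**5 + 2*s**4 + 1/(2*s - 6)] = (20000*s**9 - 134000*s**8 + 267600*s**7 - 148000*s**6 + 34816*s**5 - 3696*s**4 + 144*s**3 - 1)/(2*s**2 - 12*s + 18) = f(s).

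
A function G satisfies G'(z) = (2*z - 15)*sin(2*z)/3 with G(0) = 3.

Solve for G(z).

A first test for any G(z): its z-derivative must equal the given G'(z).
A general antiderivative is -z*cos(2*z)/3 + sin(2*z)/6 + 5*cos(2*z)/2 + C.
The condition gives C = 3 - (5/2) = 1/2.
So G(z) = (-2*z*cos(2*z) + sin(2*z) + 15*cos(2*z) + 3)/6.
Check: d/dz[(-2*z*cos(2*z) + sin(2*z) + 15*cos(2*z) + 3)/6] = 2*z*sin(2*z)/3 - 5*sin(2*z), which equals G'(z).

G(z) = (-2*z*cos(2*z) + sin(2*z) + 15*cos(2*z) + 3)/6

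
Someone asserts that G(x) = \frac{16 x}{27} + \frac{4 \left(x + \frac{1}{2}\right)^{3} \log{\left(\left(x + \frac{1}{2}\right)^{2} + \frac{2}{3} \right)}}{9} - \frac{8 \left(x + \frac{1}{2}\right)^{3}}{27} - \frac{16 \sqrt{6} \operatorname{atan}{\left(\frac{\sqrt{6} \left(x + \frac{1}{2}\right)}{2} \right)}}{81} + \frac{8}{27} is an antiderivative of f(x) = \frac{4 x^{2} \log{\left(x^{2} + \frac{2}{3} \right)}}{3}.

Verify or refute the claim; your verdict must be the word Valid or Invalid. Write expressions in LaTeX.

d/dx[G] = \frac{4 x^{2} \log{\left(12 x^{2} + 12 x + 11 \right)}}{3} - \frac{4 x^{2} \log{\left(12 \right)}}{3} + \frac{4 x \log{\left(12 x^{2} + 12 x + 11 \right)}}{3} - \frac{4 x \log{\left(12 \right)}}{3} + \frac{\log{\left(12 x^{2} + 12 x + 11 \right)}}{3} - \frac{\log{\left(12 \right)}}{3}
d/dx[G] - f(x) = - \frac{4 x^{2} \log{\left(x^{2} + \frac{2}{3} \right)}}{3} + \frac{4 x^{2} \log{\left(12 x^{2} + 12 x + 11 \right)}}{3} - \frac{4 x^{2} \log{\left(12 \right)}}{3} + \frac{4 x \log{\left(12 x^{2} + 12 x + 11 \right)}}{3} - \frac{4 x \log{\left(12 \right)}}{3} + \frac{\log{\left(12 x^{2} + 12 x + 11 \right)}}{3} - \frac{\log{\left(12 \right)}}{3} != 0.

Invalid: d/dx[G] - f = - \frac{4 x^{2} \log{\left(x^{2} + \frac{2}{3} \right)}}{3} + \frac{4 x^{2} \log{\left(12 x^{2} + 12 x + 11 \right)}}{3} - \frac{4 x^{2} \log{\left(12 \right)}}{3} + \frac{4 x \log{\left(12 x^{2} + 12 x + 11 \right)}}{3} - \frac{4 x \log{\left(12 \right)}}{3} + \frac{\log{\left(12 x^{2} + 12 x + 11 \right)}}{3} - \frac{\log{\left(12 \right)}}{3}, which is not 0.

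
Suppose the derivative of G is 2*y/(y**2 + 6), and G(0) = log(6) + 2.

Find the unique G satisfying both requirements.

The substitution u = y**2 + 6 works: G'(y) is exactly (dG/du)*(du/dy) for that inner function.
A general antiderivative is log(y**2 + 6) + C.
The condition gives C = log(6) + 2 - (log(6)) = 2.
So G(y) = log(y**2 + 6) + 2.
Check: d/dy[log(y**2 + 6) + 2] = 2*y/(y**2 + 6) = G'(y).

G(y) = log(y**2 + 6) + 2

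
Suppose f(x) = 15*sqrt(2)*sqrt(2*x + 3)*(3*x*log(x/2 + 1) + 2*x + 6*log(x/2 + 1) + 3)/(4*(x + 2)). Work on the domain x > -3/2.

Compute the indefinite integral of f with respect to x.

Recognize the product-rule pattern: f = u'v + uv' with u = 15*(4*x + 6)**(3/2)/8, v = log(x/2 + 1), so integration by parts undoes it.
Check: d/dx[15*sqrt(2)*(2*x + 3)**(3/2)*log(x/2 + 1)/4] = (45*sqrt(2)*x*sqrt(2*x + 3)*log(x/2 + 1) + 30*sqrt(2)*x*sqrt(2*x + 3) + 90*sqrt(2)*sqrt(2*x + 3)*log(x/2 + 1) + 45*sqrt(2)*sqrt(2*x + 3))/(4*x + 8), which equals f(x).

F(x) = 15*sqrt(2)*(2*x + 3)**(3/2)*log(x/2 + 1)/4 + C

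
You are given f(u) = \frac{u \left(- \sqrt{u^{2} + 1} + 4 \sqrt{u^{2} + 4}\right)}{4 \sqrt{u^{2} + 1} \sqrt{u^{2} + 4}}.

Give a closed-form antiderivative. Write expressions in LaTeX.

Recover f(u) by differentiating a candidate F(u); any mismatch rules it out.
Check: d/du[\sqrt{u^{2} + 1} - \frac{\sqrt{u^{2} + 4}}{4}] = \frac{- u \sqrt{u^{2} + 1} + 4 u \sqrt{u^{2} + 4}}{4 \sqrt{u^{2} + 1} \sqrt{u^{2} + 4}}, which equals f(u).

An antiderivative is F(u) = \sqrt{u^{2} + 1} - \frac{\sqrt{u^{2} + 4}}{4}.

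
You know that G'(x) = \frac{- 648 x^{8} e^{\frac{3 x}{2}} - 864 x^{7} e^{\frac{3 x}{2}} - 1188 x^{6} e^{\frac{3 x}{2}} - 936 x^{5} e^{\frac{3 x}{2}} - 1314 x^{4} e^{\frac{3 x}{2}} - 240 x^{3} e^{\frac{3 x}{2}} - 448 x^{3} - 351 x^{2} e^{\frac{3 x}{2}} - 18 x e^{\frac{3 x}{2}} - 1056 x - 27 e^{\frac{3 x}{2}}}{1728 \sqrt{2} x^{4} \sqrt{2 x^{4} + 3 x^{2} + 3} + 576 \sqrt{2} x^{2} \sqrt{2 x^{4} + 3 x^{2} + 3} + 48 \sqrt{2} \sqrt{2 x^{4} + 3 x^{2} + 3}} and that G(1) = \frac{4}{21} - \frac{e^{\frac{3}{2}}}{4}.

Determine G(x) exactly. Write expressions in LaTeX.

G(x) = \frac{\left(- \frac{e^{\frac{3 x}{2}}}{4} + \frac{2}{3 \left(3 x^{2} + \frac{1}{2}\right)}\right) \sqrt{x^{4} + \frac{3 x^{2}}{2} + \frac{3}{2}}}{2}

G'(x) has the shape u'v + uv' for u = \frac{\sqrt{x^{4} + \frac{3 x^{2}}{2} + \frac{3}{2}}}{2} and v = - \frac{e^{\frac{3 x}{2}}}{4} + \frac{2}{3 \left(3 x^{2} + \frac{1}{2}\right)} — it is the derivative of the product u*v.
A general antiderivative is \frac{\left(- \frac{e^{\frac{3 x}{2}}}{4} + \frac{2}{3 \left(3 x^{2} + \frac{1}{2}\right)}\right) \sqrt{x^{4} + \frac{3 x^{2}}{2} + \frac{3}{2}}}{2} + C.
The condition gives C = \frac{4}{21} - \frac{e^{\frac{3}{2}}}{4} - (\frac{4}{21} - \frac{e^{\frac{3}{2}}}{4}) = 0.
So G(x) = \frac{\left(- \frac{e^{\frac{3 x}{2}}}{4} + \frac{2}{3 \left(3 x^{2} + \frac{1}{2}\right)}\right) \sqrt{x^{4} + \frac{3 x^{2}}{2} + \frac{3}{2}}}{2}.
Check: d/dx[\frac{\left(- \frac{e^{\frac{3 x}{2}}}{4} + \frac{2}{3 \left(3 x^{2} + \frac{1}{2}\right)}\right) \sqrt{x^{4} + \frac{3 x^{2}}{2} + \frac{3}{2}}}{2}] = \frac{- 648 x^{8} e^{\frac{3 x}{2}} - 864 x^{7} e^{\frac{3 x}{2}} - 1188 x^{6} e^{\frac{3 x}{2}} - 936 x^{5} e^{\frac{3 x}{2}} - 1314 x^{4} e^{\frac{3 x}{2}} - 240 x^{3} e^{\frac{3 x}{2}} - 448 x^{3} - 351 x^{2} e^{\frac{3 x}{2}} - 18 x e^{\frac{3 x}{2}} - 1056 x - 27 e^{\frac{3 x}{2}}}{1728 \sqrt{2} x^{4} \sqrt{2 x^{4} + 3 x^{2} + 3} + 576 \sqrt{2} x^{2} \sqrt{2 x^{4} + 3 x^{2} + 3} + 48 \sqrt{2} \sqrt{2 x^{4} + 3 x^{2} + 3}} = G'(x).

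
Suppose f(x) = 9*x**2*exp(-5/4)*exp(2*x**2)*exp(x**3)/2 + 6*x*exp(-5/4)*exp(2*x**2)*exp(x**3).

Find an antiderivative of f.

An antiderivative is F(x) = 3*exp(-5/4)*exp(2*x**2)*exp(x**3)/2.

f matches the chain-rule pattern g'(h)*h' with inner function h(x) = x**3 + 2*x**2 - 5/4; substituting u = h(x) collapses the integral.
Check: d/dx[3*exp(-5/4)*exp(2*x**2)*exp(x**3)/2] = (9*x**2*exp(2*x**2)*exp(x**3) + 12*x*exp(2*x**2)*exp(x**3))*exp(-5/4)/2, which equals f(x).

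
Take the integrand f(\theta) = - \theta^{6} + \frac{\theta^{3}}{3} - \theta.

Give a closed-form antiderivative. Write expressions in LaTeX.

The integrand splits into summands that can be handled one at a time.
Check: d/d\theta[- \frac{\theta^{7}}{7} + \frac{\theta^{4}}{12} - \frac{\theta^{2}}{2}] = - \theta^{6} + \frac{\theta^{3}}{3} - \theta = f(\theta).

An antiderivative is F(\theta) = - \frac{\theta^{7}}{7} + \frac{\theta^{4}}{12} - \frac{\theta^{2}}{2}.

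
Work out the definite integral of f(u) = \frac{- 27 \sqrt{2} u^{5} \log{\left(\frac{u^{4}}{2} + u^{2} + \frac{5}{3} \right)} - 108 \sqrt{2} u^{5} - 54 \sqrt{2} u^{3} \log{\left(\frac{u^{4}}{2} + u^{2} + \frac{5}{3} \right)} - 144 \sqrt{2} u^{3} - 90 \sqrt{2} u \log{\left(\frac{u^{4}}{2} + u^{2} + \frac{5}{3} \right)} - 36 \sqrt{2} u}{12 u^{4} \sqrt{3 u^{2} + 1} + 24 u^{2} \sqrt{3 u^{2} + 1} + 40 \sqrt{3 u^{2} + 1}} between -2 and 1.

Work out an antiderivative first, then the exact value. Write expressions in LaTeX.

Recognize the product-rule pattern: f = v'r + vr' with v = - \frac{3 \sqrt{\frac{3 u^{2}}{2} + \frac{1}{2}}}{2}, r = \log{\left(\frac{u^{4}}{2} + u^{2} + \frac{5}{3} \right)}, so integration by parts undoes it.
F(u) = - \frac{3 \sqrt{\frac{3 u^{2}}{2} + \frac{1}{2}} \log{\left(\frac{u^{4}}{2} + u^{2} + \frac{5}{3} \right)}}{2} is an antiderivative of f.
Check: d/du[- \frac{3 \sqrt{\frac{3 u^{2}}{2} + \frac{1}{2}} \log{\left(\frac{u^{4}}{2} + u^{2} + \frac{5}{3} \right)}}{2}] = \frac{- 27 \sqrt{2} u^{5} \log{\left(\frac{u^{4}}{2} + u^{2} + \frac{5}{3} \right)} - 108 \sqrt{2} u^{5} - 54 \sqrt{2} u^{3} \log{\left(\frac{u^{4}}{2} + u^{2} + \frac{5}{3} \right)} - 144 \sqrt{2} u^{3} - 90 \sqrt{2} u \log{\left(\frac{u^{4}}{2} + u^{2} + \frac{5}{3} \right)} - 36 \sqrt{2} u}{12 u^{4} \sqrt{3 u^{2} + 1} + 24 u^{2} \sqrt{3 u^{2} + 1} + 40 \sqrt{3 u^{2} + 1}} = f(u).
F(1) = - \frac{3 \sqrt{2} \log{\left(\frac{19}{6} \right)}}{2}; F(-2) = - \frac{3 \sqrt{26} \log{\left(\frac{41}{3} \right)}}{4}.
Integral = F(1) - F(-2) = - \frac{3 \sqrt{2} \log{\left(\frac{19}{6} \right)}}{2} + \frac{3 \sqrt{26} \log{\left(\frac{41}{3} \right)}}{4}.

Antiderivative: F(u) = - \frac{3 \sqrt{\frac{3 u^{2}}{2} + \frac{1}{2}} \log{\left(\frac{u^{4}}{2} + u^{2} + \frac{5}{3} \right)}}{2}; value = - \frac{3 \sqrt{2} \log{\left(\frac{19}{6} \right)}}{2} + \frac{3 \sqrt{26} \log{\left(\frac{41}{3} \right)}}{4}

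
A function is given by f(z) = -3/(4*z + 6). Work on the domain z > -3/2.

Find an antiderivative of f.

Since d/dz undoes antidifferentiation here, F'(z) = f(z) is required of F(z).
Check: d/dz[-3*log(2*z + 3)/4] = -3/(4*z + 6) = f(z).

An antiderivative is F(z) = -3*log(2*z + 3)/4.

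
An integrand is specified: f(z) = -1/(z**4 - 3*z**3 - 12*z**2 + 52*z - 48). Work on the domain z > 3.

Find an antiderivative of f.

The denominator factors as (z - 3)*(z - 2)**2*(z + 4); partial fractions split f into directly integrable pieces: 1/(252*(z + 4)) + 5/(36*(z - 2)) + 1/(6*(z - 2)**2) - 1/(7*(z - 3)).
Check: d/dz[-log(z - 3)/7 + 5*log(z - 2)/36 + log(z + 4)/252 - 1/(6*z - 12)] = -1/(z**4 - 3*z**3 - 12*z**2 + 52*z - 48) = f(z).

An antiderivative is F(z) = -log(z - 3)/7 + 5*log(z - 2)/36 + log(z + 4)/252 - 1/(6*z - 12).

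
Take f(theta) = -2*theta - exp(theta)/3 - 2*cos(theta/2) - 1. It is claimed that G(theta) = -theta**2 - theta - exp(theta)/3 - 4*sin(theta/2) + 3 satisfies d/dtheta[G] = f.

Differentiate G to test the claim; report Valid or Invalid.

Valid - differentiating G returns exactly f.

d/dtheta[G] = -2*theta - exp(theta)/3 - 2*cos(theta/2) - 1
This equals f(theta) exactly, so the claim holds.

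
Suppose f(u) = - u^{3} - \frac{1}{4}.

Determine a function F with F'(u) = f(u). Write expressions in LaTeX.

An antiderivative is F(u) = - \frac{u \left(u + 1\right) \left(u^{2} - u + 1\right)}{4}.

An antiderivative F(u) passes only if d/du[F] lands on f(u) exactly.
Check: d/du[- \frac{u \left(u + 1\right) \left(u^{2} - u + 1\right)}{4}] = - u^{3} - \frac{1}{4} = f(u).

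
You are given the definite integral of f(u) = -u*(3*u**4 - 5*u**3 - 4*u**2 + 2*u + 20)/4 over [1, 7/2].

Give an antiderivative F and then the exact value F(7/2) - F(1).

A candidate is checked by its d/du: the result must match f(u).
F(u) = -u**6/8 + u**5/4 + u**4/4 - u**3/6 - 5*u**2/2 is an antiderivative of f.
Check: d/du[-u**6/8 + u**5/4 + u**4/4 - u**3/6 - 5*u**2/2] = -3*u**5/4 + 5*u**4/4 + u**3 - u**2/2 - 5*u, which equals f(u).
F(7/2) = -151655/1536; F(1) = -55/24.
Integral = F(7/2) - F(1) = -148135/1536.

Antiderivative: F(u) = -u**6/8 + u**5/4 + u**4/4 - u**3/6 - 5*u**2/2; value = -148135/1536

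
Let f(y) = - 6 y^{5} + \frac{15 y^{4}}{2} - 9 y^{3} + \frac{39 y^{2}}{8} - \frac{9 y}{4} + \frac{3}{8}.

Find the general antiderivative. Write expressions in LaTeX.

The substitution u = y^{2} - \frac{y}{2} + \frac{1}{2} works: f is exactly (dF/du)*(du/dy) for that inner function.
Check: d/dy[- \left(y^{2} - \frac{y}{2} + \frac{1}{2}\right)^{3}] = - 6 y^{5} + \frac{15 y^{4}}{2} - 9 y^{3} + \frac{39 y^{2}}{8} - \frac{9 y}{4} + \frac{3}{8} = f(y).

F(y) = - \left(y^{2} - \frac{y}{2} + \frac{1}{2}\right)^{3} + C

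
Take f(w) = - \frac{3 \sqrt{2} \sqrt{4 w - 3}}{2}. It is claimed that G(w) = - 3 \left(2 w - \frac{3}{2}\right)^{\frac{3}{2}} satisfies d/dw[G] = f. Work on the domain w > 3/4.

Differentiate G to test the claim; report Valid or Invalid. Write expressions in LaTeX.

d/dw[G] = - \frac{9 \sqrt{2} \sqrt{4 w - 3}}{2}
d/dw[G] - f(w) = - 3 \sqrt{2} \sqrt{4 w - 3} != 0.

Invalid: d/dw[G] - f = - 3 \sqrt{2} \sqrt{4 w - 3}, which is not 0.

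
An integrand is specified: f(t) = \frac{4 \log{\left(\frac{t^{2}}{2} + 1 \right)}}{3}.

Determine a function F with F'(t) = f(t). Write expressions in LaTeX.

Since d/dt undoes antidifferentiation here, F'(t) = f(t) is required of F(t).
Check: d/dt[\frac{4 t \log{\left(\frac{t^{2}}{2} + 1 \right)}}{3} - \frac{8 t}{3} + \frac{8 \sqrt{2} \operatorname{atan}{\left(\frac{\sqrt{2} t}{2} \right)}}{3}] = \frac{4 \log{\left(\frac{t^{2}}{2} + 1 \right)}}{3} = f(t).

An antiderivative is F(t) = \frac{4 t \log{\left(\frac{t^{2}}{2} + 1 \right)}}{3} - \frac{8 t}{3} + \frac{8 \sqrt{2} \operatorname{atan}{\left(\frac{\sqrt{2} t}{2} \right)}}{3}.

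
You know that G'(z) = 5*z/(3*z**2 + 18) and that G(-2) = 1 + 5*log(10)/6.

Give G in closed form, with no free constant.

G(z) = 5*log(z**2 + 6)/6 + 1

The substitution u = z**2 + 6 works: G'(z) is exactly (dG/du)*(du/dz) for that inner function.
A general antiderivative is 5*log(z**2 + 6)/6 + C.
The condition gives C = 1 + 5*log(10)/6 - (5*log(10)/6) = 1.
So G(z) = 5*log(z**2 + 6)/6 + 1.
Check: d/dz[5*log(z**2 + 6)/6 + 1] = 5*z/(3*z**2 + 18) = G'(z).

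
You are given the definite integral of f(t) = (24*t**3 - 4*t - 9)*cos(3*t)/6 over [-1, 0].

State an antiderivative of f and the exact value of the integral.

Antiderivative: F(t) = 4*t**3*sin(3*t)/3 + 4*t**2*cos(3*t)/3 - 10*t*sin(3*t)/9 - sin(3*t)/2 - 10*cos(3*t)/27; value = -10/27 - 13*sin(3)/18 - 26*cos(3)/27

Differentiate the proposed F(t) back; it has to land on f(t) exactly.
F(t) = 4*t**3*sin(3*t)/3 + 4*t**2*cos(3*t)/3 - 10*t*sin(3*t)/9 - sin(3*t)/2 - 10*cos(3*t)/27 is an antiderivative of f.
Check: d/dt[4*t**3*sin(3*t)/3 + 4*t**2*cos(3*t)/3 - 10*t*sin(3*t)/9 - sin(3*t)/2 - 10*cos(3*t)/27] = 4*t**3*cos(3*t) - 2*t*cos(3*t)/3 - 3*cos(3*t)/2, which equals f(t).
F(0) = -10/27; F(-1) = 26*cos(3)/27 + 13*sin(3)/18.
Integral = F(0) - F(-1) = -10/27 - 13*sin(3)/18 - 26*cos(3)/27.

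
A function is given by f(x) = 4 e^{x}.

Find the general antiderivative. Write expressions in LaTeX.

F(x) = 4 e^{x} + C

Whatever form F(x) takes, F'(x) = f(x) is non-negotiable.
Check: d/dx[4 e^{x}] = 4 e^{x} = f(x).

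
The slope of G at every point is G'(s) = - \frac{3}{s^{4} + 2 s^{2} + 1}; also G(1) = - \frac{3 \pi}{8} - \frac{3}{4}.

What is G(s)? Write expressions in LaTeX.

G(s) = - \frac{3 s}{2 s^{2} + 2} - \frac{3 \operatorname{atan}{\left(s \right)}}{2}

Recover the given G'(s) by differentiating a candidate G(s); any mismatch rules it out.
A general antiderivative is - \frac{3 s}{2 s^{2} + 2} - \frac{3 \operatorname{atan}{\left(s \right)}}{2} + C.
The condition gives C = - \frac{3 \pi}{8} - \frac{3}{4} - (- \frac{3 \pi}{8} - \frac{3}{4}) = 0.
So G(s) = - \frac{3 s}{2 s^{2} + 2} - \frac{3 \operatorname{atan}{\left(s \right)}}{2}.
Check: d/ds[- \frac{3 s}{2 s^{2} + 2} - \frac{3 \operatorname{atan}{\left(s \right)}}{2}] = - \frac{3}{s^{4} + 2 s^{2} + 1} = G'(s).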